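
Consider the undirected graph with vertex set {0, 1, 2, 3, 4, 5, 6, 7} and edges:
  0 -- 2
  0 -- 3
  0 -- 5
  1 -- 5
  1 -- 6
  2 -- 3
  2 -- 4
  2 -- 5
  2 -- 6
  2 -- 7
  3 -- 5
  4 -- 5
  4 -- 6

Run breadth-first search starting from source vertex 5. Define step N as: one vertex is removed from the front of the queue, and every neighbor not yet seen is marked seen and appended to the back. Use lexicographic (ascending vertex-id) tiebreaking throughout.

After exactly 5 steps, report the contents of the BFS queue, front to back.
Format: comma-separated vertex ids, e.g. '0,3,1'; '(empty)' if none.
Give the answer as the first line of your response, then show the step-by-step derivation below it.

4,6,7

step 1: dequeue 5; queue=[0,1,2,3,4]; order=5
step 2: dequeue 0; queue=[1,2,3,4]; order=5,0
step 3: dequeue 1; queue=[2,3,4,6]; order=5,0,1
step 4: dequeue 2; queue=[3,4,6,7]; order=5,0,1,2
step 5: dequeue 3; queue=[4,6,7]; order=5,0,1,2,3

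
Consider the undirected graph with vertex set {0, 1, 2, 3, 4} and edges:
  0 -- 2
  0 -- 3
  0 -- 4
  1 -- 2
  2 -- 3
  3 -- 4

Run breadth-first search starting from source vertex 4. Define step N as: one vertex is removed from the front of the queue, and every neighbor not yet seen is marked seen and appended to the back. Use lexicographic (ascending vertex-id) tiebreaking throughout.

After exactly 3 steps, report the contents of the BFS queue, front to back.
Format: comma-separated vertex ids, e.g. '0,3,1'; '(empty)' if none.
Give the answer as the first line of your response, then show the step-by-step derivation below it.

2

step 1: dequeue 4; queue=[0,3]; order=4
step 2: dequeue 0; queue=[3,2]; order=4,0
step 3: dequeue 3; queue=[2]; order=4,0,3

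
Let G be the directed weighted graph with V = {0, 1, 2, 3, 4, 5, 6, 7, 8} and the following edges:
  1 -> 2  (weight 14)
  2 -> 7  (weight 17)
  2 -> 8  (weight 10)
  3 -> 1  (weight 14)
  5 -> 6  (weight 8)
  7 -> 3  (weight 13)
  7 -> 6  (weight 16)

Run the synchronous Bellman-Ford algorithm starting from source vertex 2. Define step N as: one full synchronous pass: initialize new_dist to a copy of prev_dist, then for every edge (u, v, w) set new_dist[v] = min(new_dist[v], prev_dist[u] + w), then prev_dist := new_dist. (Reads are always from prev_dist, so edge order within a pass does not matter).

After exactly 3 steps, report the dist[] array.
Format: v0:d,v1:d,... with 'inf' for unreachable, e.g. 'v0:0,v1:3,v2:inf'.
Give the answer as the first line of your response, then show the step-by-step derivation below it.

v0:inf,v1:44,v2:0,v3:30,v4:inf,v5:inf,v6:33,v7:17,v8:10

step 1: dist = v0:inf,v1:inf,v2:0,v3:inf,v4:inf,v5:inf,v6:inf,v7:17,v8:10
step 2: dist = v0:inf,v1:inf,v2:0,v3:30,v4:inf,v5:inf,v6:33,v7:17,v8:10
step 3: dist = v0:inf,v1:44,v2:0,v3:30,v4:inf,v5:inf,v6:33,v7:17,v8:10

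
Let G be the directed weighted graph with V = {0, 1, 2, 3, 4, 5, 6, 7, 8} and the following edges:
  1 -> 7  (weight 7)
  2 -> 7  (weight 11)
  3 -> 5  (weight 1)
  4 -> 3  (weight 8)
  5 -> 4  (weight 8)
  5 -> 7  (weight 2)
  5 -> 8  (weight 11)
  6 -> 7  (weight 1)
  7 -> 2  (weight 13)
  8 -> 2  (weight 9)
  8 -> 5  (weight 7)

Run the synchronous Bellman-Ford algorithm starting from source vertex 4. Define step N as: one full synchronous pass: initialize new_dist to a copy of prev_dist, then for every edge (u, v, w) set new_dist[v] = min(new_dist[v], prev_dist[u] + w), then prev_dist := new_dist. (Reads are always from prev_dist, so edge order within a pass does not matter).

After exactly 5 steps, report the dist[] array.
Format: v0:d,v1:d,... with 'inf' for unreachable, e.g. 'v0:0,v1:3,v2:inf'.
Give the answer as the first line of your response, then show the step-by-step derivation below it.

v0:inf,v1:inf,v2:24,v3:8,v4:0,v5:9,v6:inf,v7:11,v8:20

step 1: dist = v0:inf,v1:inf,v2:inf,v3:8,v4:0,v5:inf,v6:inf,v7:inf,v8:inf
step 2: dist = v0:inf,v1:inf,v2:inf,v3:8,v4:0,v5:9,v6:inf,v7:inf,v8:inf
step 3: dist = v0:inf,v1:inf,v2:inf,v3:8,v4:0,v5:9,v6:inf,v7:11,v8:20
step 4: dist = v0:inf,v1:inf,v2:24,v3:8,v4:0,v5:9,v6:inf,v7:11,v8:20
step 5: dist = v0:inf,v1:inf,v2:24,v3:8,v4:0,v5:9,v6:inf,v7:11,v8:20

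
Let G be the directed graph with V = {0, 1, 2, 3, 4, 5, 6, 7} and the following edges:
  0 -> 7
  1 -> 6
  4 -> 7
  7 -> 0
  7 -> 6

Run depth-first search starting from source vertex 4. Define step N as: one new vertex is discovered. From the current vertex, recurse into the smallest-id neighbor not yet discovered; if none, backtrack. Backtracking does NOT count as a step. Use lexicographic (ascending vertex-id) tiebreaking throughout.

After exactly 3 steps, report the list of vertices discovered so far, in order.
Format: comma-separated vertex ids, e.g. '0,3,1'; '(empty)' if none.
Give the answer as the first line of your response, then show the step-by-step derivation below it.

4,7,0

step 1: discover 4; path=4; order=4
step 2: discover 7; path=4>7; order=4,7
step 3: discover 0; path=4>7>0; order=4,7,0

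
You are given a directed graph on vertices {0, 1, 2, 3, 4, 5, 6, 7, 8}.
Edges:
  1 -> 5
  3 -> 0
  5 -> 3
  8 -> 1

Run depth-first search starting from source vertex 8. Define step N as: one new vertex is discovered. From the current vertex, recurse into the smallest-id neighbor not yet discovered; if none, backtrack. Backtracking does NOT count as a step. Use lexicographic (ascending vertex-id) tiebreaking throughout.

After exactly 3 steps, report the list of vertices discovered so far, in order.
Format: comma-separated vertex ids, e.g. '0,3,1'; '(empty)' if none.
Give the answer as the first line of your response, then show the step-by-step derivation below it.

8,1,5

step 1: discover 8; path=8; order=8
step 2: discover 1; path=8>1; order=8,1
step 3: discover 5; path=8>1>5; order=8,1,5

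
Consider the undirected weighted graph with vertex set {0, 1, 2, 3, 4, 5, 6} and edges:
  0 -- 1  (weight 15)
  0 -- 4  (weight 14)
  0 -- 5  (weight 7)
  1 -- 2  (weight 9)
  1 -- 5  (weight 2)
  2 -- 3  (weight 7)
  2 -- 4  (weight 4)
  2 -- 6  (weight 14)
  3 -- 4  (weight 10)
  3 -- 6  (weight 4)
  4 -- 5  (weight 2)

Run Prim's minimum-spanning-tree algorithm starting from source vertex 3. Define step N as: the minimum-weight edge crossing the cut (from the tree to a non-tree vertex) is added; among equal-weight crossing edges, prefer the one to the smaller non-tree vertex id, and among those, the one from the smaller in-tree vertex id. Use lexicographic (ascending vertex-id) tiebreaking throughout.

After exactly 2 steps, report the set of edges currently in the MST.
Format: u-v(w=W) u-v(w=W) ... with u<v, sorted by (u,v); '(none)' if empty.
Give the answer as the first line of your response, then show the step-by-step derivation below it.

2-3(w=7) 3-6(w=4)

step 1: add edge 3-6 (w=4); MST = {3-6(w=4)}
step 2: add edge 2-3 (w=7); MST = {2-3(w=7) 3-6(w=4)}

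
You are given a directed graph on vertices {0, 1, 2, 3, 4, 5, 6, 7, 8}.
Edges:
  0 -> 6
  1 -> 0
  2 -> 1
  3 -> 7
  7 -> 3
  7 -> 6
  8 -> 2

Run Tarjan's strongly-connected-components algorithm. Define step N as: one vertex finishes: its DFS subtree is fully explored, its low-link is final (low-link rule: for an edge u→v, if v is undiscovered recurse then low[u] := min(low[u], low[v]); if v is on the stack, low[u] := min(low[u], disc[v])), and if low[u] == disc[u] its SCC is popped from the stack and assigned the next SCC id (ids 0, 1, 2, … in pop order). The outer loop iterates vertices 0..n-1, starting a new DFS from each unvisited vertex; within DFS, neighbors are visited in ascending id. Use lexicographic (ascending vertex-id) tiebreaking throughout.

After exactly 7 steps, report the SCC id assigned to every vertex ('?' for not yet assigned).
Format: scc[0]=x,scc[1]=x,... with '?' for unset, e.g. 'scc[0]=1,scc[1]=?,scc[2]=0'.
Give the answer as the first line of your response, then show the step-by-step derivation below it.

scc[0]=1,scc[1]=2,scc[2]=3,scc[3]=4,scc[4]=5,scc[5]=?,scc[6]=0,scc[7]=4,scc[8]=?

step 1: low=(low[0]=0,low[1]=?,low[2]=?,low[3]=?,low[4]=?,low[5]=?,low[6]=1,low[7]=?,low[8]=?); scc=(scc[0]=?,scc[1]=?,scc[2]=?,scc[3]=?,scc[4]=?,scc[5]=?,scc[6]=0,scc[7]=?,scc[8]=?)
step 2: low=(low[0]=0,low[1]=?,low[2]=?,low[3]=?,low[4]=?,low[5]=?,low[6]=1,low[7]=?,low[8]=?); scc=(scc[0]=1,scc[1]=?,scc[2]=?,scc[3]=?,scc[4]=?,scc[5]=?,scc[6]=0,scc[7]=?,scc[8]=?)
step 3: low=(low[0]=0,low[1]=2,low[2]=?,low[3]=?,low[4]=?,low[5]=?,low[6]=1,low[7]=?,low[8]=?); scc=(scc[0]=1,scc[1]=2,scc[2]=?,scc[3]=?,scc[4]=?,scc[5]=?,scc[6]=0,scc[7]=?,scc[8]=?)
step 4: low=(low[0]=0,low[1]=2,low[2]=3,low[3]=?,low[4]=?,low[5]=?,low[6]=1,low[7]=?,low[8]=?); scc=(scc[0]=1,scc[1]=2,scc[2]=3,scc[3]=?,scc[4]=?,scc[5]=?,scc[6]=0,scc[7]=?,scc[8]=?)
step 5: low=(low[0]=0,low[1]=2,low[2]=3,low[3]=4,low[4]=?,low[5]=?,low[6]=1,low[7]=4,low[8]=?); scc=(scc[0]=1,scc[1]=2,scc[2]=3,scc[3]=?,scc[4]=?,scc[5]=?,scc[6]=0,scc[7]=?,scc[8]=?)
step 6: low=(low[0]=0,low[1]=2,low[2]=3,low[3]=4,low[4]=?,low[5]=?,low[6]=1,low[7]=4,low[8]=?); scc=(scc[0]=1,scc[1]=2,scc[2]=3,scc[3]=4,scc[4]=?,scc[5]=?,scc[6]=0,scc[7]=4,scc[8]=?)
step 7: low=(low[0]=0,low[1]=2,low[2]=3,low[3]=4,low[4]=6,low[5]=?,low[6]=1,low[7]=4,low[8]=?); scc=(scc[0]=1,scc[1]=2,scc[2]=3,scc[3]=4,scc[4]=5,scc[5]=?,scc[6]=0,scc[7]=4,scc[8]=?)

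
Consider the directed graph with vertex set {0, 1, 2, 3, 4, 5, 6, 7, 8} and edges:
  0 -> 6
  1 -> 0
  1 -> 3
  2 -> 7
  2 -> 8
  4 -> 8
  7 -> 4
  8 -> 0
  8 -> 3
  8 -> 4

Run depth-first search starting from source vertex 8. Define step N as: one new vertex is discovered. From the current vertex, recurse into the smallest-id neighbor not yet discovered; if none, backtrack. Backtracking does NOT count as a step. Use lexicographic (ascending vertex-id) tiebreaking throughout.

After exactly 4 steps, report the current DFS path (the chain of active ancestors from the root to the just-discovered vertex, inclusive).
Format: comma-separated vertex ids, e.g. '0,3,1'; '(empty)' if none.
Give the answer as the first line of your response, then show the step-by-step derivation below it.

8,3

step 1: discover 8; path=8; order=8
step 2: discover 0; path=8>0; order=8,0
step 3: discover 6; path=8>0>6; order=8,0,6
step 4: discover 3; path=8>3; order=8,0,6,3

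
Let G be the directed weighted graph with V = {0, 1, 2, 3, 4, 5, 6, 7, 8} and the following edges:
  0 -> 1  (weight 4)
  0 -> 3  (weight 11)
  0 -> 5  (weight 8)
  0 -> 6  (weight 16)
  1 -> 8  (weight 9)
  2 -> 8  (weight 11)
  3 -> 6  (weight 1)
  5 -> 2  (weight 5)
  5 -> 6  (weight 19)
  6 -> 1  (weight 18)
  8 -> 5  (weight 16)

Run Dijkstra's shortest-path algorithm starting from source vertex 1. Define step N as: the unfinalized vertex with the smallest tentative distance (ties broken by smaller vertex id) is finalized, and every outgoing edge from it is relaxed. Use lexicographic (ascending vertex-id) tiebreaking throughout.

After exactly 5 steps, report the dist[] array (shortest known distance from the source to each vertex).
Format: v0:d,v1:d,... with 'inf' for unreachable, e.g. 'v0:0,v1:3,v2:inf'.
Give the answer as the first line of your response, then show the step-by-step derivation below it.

v0:inf,v1:0,v2:30,v3:inf,v4:inf,v5:25,v6:44,v7:inf,v8:9

step 1: dist = v0:inf,v1:0,v2:inf,v3:inf,v4:inf,v5:inf,v6:inf,v7:inf,v8:9
step 2: dist = v0:inf,v1:0,v2:inf,v3:inf,v4:inf,v5:25,v6:inf,v7:inf,v8:9
step 3: dist = v0:inf,v1:0,v2:30,v3:inf,v4:inf,v5:25,v6:44,v7:inf,v8:9
step 4: dist = v0:inf,v1:0,v2:30,v3:inf,v4:inf,v5:25,v6:44,v7:inf,v8:9
step 5: dist = v0:inf,v1:0,v2:30,v3:inf,v4:inf,v5:25,v6:44,v7:inf,v8:9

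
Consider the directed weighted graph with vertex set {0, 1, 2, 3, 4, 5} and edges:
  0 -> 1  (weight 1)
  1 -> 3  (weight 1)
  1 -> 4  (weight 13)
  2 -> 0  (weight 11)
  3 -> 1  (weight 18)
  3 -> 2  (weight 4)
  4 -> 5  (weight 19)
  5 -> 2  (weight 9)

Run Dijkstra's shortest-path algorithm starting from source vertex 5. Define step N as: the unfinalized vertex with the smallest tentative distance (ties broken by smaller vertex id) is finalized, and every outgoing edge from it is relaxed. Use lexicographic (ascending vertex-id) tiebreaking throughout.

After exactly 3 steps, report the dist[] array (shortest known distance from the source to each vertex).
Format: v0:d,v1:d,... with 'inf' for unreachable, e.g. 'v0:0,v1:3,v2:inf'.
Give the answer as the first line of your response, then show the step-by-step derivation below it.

v0:20,v1:21,v2:9,v3:inf,v4:inf,v5:0

step 1: dist = v0:inf,v1:inf,v2:9,v3:inf,v4:inf,v5:0
step 2: dist = v0:20,v1:inf,v2:9,v3:inf,v4:inf,v5:0
step 3: dist = v0:20,v1:21,v2:9,v3:inf,v4:inf,v5:0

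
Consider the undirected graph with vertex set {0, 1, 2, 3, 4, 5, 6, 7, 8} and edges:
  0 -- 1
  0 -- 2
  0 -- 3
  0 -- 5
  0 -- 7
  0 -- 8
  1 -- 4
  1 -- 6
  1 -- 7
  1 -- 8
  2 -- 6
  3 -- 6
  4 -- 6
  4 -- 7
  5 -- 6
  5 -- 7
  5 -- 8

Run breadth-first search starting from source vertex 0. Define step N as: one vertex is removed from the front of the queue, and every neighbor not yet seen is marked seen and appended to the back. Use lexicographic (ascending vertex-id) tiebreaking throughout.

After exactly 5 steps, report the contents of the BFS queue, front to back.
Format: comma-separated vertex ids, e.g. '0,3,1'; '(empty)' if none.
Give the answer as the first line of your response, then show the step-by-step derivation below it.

7,8,4,6

step 1: dequeue 0; queue=[1,2,3,5,7,8]; order=0
step 2: dequeue 1; queue=[2,3,5,7,8,4,6]; order=0,1
step 3: dequeue 2; queue=[3,5,7,8,4,6]; order=0,1,2
step 4: dequeue 3; queue=[5,7,8,4,6]; order=0,1,2,3
step 5: dequeue 5; queue=[7,8,4,6]; order=0,1,2,3,5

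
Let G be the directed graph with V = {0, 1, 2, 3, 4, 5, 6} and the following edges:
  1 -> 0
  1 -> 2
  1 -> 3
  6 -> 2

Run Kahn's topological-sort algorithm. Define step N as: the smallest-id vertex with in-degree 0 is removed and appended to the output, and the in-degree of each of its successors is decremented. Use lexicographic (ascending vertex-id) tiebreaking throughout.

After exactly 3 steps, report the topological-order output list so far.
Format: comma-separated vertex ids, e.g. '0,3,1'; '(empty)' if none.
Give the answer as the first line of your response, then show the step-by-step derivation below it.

1,0,3

step 1: output 1; order=[1]; indeg=(0,0,1,0,0,0,0)
step 2: output 0; order=[1,0]; indeg=(0,0,1,0,0,0,0)
step 3: output 3; order=[1,0,3]; indeg=(0,0,1,0,0,0,0)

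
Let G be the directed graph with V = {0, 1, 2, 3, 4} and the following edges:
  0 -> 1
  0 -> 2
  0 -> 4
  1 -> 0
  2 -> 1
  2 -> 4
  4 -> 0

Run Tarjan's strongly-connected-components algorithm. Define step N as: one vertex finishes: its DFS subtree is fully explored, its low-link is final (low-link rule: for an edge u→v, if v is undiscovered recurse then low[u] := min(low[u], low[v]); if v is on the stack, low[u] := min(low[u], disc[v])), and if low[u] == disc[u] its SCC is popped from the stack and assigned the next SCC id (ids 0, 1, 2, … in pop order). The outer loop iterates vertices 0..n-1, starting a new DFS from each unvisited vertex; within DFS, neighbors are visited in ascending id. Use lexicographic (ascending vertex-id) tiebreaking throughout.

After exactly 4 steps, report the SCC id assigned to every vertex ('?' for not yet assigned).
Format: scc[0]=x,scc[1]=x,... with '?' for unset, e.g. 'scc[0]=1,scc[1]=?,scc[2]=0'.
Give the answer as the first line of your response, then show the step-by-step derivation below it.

scc[0]=0,scc[1]=0,scc[2]=0,scc[3]=?,scc[4]=0

step 1: low=(low[0]=0,low[1]=0,low[2]=?,low[3]=?,low[4]=?); scc=(scc[0]=?,scc[1]=?,scc[2]=?,scc[3]=?,scc[4]=?)
step 2: low=(low[0]=0,low[1]=0,low[2]=1,low[3]=?,low[4]=0); scc=(scc[0]=?,scc[1]=?,scc[2]=?,scc[3]=?,scc[4]=?)
step 3: low=(low[0]=0,low[1]=0,low[2]=0,low[3]=?,low[4]=0); scc=(scc[0]=?,scc[1]=?,scc[2]=?,scc[3]=?,scc[4]=?)
step 4: low=(low[0]=0,low[1]=0,low[2]=0,low[3]=?,low[4]=0); scc=(scc[0]=0,scc[1]=0,scc[2]=0,scc[3]=?,scc[4]=0)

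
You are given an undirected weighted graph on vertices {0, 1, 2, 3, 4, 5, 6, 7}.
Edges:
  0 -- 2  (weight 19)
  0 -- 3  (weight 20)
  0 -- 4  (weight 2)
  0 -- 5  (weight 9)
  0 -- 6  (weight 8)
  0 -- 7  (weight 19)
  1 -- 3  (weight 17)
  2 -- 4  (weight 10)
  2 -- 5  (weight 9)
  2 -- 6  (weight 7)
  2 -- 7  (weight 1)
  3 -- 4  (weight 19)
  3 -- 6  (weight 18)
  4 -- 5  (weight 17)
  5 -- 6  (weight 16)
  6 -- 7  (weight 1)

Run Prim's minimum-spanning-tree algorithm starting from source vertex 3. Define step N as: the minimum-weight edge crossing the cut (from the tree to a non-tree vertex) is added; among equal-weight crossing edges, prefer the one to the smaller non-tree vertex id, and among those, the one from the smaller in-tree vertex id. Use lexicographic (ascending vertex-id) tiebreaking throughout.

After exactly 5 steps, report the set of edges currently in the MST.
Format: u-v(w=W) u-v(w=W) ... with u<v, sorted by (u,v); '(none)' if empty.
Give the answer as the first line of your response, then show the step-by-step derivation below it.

0-6(w=8) 1-3(w=17) 2-7(w=1) 3-6(w=18) 6-7(w=1)

step 1: add edge 1-3 (w=17); MST = {1-3(w=17)}
step 2: add edge 3-6 (w=18); MST = {1-3(w=17) 3-6(w=18)}
step 3: add edge 6-7 (w=1); MST = {1-3(w=17) 3-6(w=18) 6-7(w=1)}
step 4: add edge 2-7 (w=1); MST = {1-3(w=17) 2-7(w=1) 3-6(w=18) 6-7(w=1)}
step 5: add edge 0-6 (w=8); MST = {0-6(w=8) 1-3(w=17) 2-7(w=1) 3-6(w=18) 6-7(w=1)}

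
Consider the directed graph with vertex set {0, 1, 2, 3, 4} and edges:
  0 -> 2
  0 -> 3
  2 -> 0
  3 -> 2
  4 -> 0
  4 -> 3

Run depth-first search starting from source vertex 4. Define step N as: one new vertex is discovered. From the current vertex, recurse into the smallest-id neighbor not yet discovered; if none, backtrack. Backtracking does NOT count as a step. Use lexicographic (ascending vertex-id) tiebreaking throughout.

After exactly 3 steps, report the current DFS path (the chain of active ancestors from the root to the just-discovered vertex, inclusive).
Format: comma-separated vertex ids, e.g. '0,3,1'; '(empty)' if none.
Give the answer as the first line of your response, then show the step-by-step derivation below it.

4,0,2

step 1: discover 4; path=4; order=4
step 2: discover 0; path=4>0; order=4,0
step 3: discover 2; path=4>0>2; order=4,0,2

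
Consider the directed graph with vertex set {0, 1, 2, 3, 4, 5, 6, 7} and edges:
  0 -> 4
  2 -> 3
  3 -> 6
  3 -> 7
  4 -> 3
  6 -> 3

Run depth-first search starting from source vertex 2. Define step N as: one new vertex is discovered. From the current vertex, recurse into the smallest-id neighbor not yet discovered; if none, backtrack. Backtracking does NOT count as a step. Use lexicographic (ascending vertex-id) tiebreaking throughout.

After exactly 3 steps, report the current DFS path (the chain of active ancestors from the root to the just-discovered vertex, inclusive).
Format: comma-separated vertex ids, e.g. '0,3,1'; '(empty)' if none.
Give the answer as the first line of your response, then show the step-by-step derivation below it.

2,3,6

step 1: discover 2; path=2; order=2
step 2: discover 3; path=2>3; order=2,3
step 3: discover 6; path=2>3>6; order=2,3,6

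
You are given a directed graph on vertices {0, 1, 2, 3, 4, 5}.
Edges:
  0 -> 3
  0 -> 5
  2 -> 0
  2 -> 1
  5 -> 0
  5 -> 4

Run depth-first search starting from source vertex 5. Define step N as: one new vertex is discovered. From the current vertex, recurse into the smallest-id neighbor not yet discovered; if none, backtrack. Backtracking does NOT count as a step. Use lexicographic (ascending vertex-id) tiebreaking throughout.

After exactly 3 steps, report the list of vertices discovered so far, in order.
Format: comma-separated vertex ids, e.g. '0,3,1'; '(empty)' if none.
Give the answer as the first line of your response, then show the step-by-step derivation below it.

5,0,3

step 1: discover 5; path=5; order=5
step 2: discover 0; path=5>0; order=5,0
step 3: discover 3; path=5>0>3; order=5,0,3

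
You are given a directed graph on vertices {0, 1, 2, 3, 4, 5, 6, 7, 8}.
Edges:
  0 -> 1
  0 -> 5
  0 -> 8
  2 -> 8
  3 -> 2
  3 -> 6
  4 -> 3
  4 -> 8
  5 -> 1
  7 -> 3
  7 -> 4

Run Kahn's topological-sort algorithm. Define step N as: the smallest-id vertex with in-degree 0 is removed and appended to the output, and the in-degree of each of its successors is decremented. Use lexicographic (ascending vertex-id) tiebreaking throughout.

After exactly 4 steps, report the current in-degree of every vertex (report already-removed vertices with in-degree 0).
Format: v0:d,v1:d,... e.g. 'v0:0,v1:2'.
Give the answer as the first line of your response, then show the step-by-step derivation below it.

v0:0,v1:0,v2:1,v3:1,v4:0,v5:0,v6:1,v7:0,v8:2

step 1: output 0; order=[0]; indeg=(0,1,1,2,1,0,1,0,2)
step 2: output 5; order=[0,5]; indeg=(0,0,1,2,1,0,1,0,2)
step 3: output 1; order=[0,5,1]; indeg=(0,0,1,2,1,0,1,0,2)
step 4: output 7; order=[0,5,1,7]; indeg=(0,0,1,1,0,0,1,0,2)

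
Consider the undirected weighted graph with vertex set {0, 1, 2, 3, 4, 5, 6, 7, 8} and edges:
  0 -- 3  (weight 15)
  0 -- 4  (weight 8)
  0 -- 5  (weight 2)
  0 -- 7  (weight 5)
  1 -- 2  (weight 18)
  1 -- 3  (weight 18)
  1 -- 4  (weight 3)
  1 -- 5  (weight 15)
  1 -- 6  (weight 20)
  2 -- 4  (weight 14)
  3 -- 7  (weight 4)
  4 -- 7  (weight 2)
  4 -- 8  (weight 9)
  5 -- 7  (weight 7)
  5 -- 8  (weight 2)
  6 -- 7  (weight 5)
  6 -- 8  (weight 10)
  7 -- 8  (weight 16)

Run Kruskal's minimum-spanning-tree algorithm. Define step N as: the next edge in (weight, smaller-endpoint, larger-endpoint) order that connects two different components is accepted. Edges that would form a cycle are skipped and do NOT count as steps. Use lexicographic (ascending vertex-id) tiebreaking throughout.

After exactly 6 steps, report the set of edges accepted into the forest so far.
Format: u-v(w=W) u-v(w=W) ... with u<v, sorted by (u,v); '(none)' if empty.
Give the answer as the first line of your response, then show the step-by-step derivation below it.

0-5(w=2) 0-7(w=5) 1-4(w=3) 3-7(w=4) 4-7(w=2) 5-8(w=2)

step 1: add edge 0-5 (w=2); MST = {0-5(w=2)}
step 2: add edge 4-7 (w=2); MST = {0-5(w=2) 4-7(w=2)}
step 3: add edge 5-8 (w=2); MST = {0-5(w=2) 4-7(w=2) 5-8(w=2)}
step 4: add edge 1-4 (w=3); MST = {0-5(w=2) 1-4(w=3) 4-7(w=2) 5-8(w=2)}
step 5: add edge 3-7 (w=4); MST = {0-5(w=2) 1-4(w=3) 3-7(w=4) 4-7(w=2) 5-8(w=2)}
step 6: add edge 0-7 (w=5); MST = {0-5(w=2) 0-7(w=5) 1-4(w=3) 3-7(w=4) 4-7(w=2) 5-8(w=2)}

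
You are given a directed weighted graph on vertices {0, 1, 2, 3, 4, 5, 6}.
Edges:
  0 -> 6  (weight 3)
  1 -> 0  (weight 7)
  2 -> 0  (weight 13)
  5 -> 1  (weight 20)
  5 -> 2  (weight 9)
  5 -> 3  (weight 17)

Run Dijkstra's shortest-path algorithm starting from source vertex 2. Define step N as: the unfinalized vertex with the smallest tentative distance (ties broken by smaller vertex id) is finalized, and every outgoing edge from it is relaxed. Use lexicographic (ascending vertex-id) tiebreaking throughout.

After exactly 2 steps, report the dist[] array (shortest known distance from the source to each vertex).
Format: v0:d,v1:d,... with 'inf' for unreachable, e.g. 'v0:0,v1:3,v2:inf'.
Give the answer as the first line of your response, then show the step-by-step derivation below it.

v0:13,v1:inf,v2:0,v3:inf,v4:inf,v5:inf,v6:16

step 1: dist = v0:13,v1:inf,v2:0,v3:inf,v4:inf,v5:inf,v6:inf
step 2: dist = v0:13,v1:inf,v2:0,v3:inf,v4:inf,v5:inf,v6:16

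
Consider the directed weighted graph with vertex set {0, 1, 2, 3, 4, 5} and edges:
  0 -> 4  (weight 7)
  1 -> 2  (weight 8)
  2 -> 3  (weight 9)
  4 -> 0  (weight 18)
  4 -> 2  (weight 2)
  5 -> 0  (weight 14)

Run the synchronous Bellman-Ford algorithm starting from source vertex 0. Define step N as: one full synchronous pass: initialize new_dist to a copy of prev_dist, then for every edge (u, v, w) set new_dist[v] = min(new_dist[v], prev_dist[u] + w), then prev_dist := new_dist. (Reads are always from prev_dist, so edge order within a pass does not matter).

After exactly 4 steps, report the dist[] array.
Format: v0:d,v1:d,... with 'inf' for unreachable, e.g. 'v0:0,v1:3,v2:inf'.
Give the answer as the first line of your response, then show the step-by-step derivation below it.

v0:0,v1:inf,v2:9,v3:18,v4:7,v5:inf

step 1: dist = v0:0,v1:inf,v2:inf,v3:inf,v4:7,v5:inf
step 2: dist = v0:0,v1:inf,v2:9,v3:inf,v4:7,v5:inf
step 3: dist = v0:0,v1:inf,v2:9,v3:18,v4:7,v5:inf
step 4: dist = v0:0,v1:inf,v2:9,v3:18,v4:7,v5:inf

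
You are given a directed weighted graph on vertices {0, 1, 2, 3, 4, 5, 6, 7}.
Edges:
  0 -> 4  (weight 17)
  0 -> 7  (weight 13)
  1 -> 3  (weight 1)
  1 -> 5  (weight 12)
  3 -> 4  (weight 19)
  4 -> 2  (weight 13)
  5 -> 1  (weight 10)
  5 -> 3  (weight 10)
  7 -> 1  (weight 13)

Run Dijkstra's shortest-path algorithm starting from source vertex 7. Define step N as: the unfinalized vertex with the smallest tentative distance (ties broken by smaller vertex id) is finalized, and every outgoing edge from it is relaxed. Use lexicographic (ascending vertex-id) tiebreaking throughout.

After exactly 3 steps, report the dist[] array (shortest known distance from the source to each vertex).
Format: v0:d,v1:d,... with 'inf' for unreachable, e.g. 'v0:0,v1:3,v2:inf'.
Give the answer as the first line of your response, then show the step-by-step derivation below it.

v0:inf,v1:13,v2:inf,v3:14,v4:33,v5:25,v6:inf,v7:0

step 1: dist = v0:inf,v1:13,v2:inf,v3:inf,v4:inf,v5:inf,v6:inf,v7:0
step 2: dist = v0:inf,v1:13,v2:inf,v3:14,v4:inf,v5:25,v6:inf,v7:0
step 3: dist = v0:inf,v1:13,v2:inf,v3:14,v4:33,v5:25,v6:inf,v7:0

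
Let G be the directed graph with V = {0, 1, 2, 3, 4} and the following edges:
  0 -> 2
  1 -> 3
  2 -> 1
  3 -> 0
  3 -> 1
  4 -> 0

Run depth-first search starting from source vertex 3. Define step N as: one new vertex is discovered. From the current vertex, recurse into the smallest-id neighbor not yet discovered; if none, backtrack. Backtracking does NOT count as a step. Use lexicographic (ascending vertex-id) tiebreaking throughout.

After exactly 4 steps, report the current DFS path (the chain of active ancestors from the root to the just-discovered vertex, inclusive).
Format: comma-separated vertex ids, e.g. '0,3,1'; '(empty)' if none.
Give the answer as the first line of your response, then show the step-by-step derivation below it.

3,0,2,1

step 1: discover 3; path=3; order=3
step 2: discover 0; path=3>0; order=3,0
step 3: discover 2; path=3>0>2; order=3,0,2
step 4: discover 1; path=3>0>2>1; order=3,0,2,1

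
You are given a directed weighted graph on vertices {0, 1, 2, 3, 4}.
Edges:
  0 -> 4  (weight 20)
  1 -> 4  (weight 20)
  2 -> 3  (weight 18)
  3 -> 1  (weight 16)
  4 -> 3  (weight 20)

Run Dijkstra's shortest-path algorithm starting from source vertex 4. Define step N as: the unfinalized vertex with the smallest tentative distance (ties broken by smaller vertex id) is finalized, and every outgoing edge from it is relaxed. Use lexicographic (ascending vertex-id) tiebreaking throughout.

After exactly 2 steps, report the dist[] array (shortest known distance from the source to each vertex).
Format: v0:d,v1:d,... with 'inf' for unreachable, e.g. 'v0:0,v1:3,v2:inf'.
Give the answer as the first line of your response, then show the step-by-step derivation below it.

v0:inf,v1:36,v2:inf,v3:20,v4:0

step 1: dist = v0:inf,v1:inf,v2:inf,v3:20,v4:0
step 2: dist = v0:inf,v1:36,v2:inf,v3:20,v4:0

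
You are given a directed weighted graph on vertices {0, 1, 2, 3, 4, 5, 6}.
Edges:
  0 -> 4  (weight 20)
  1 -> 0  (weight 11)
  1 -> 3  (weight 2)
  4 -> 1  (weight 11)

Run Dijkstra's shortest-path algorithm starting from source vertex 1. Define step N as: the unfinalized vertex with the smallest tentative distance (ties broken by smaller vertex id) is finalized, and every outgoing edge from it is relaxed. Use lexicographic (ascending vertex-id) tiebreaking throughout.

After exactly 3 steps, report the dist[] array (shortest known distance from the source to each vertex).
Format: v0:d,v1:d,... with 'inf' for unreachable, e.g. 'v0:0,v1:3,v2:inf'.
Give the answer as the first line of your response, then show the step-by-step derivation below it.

v0:11,v1:0,v2:inf,v3:2,v4:31,v5:inf,v6:inf

step 1: dist = v0:11,v1:0,v2:inf,v3:2,v4:inf,v5:inf,v6:inf
step 2: dist = v0:11,v1:0,v2:inf,v3:2,v4:inf,v5:inf,v6:inf
step 3: dist = v0:11,v1:0,v2:inf,v3:2,v4:31,v5:inf,v6:inf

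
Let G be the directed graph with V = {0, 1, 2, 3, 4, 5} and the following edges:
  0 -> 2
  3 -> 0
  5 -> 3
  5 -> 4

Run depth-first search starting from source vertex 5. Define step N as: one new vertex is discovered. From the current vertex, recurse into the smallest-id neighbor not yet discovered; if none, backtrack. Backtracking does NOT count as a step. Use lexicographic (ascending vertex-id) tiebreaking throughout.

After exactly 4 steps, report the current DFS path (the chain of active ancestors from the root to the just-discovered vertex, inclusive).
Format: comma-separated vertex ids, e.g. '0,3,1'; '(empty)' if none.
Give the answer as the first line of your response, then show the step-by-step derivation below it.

5,3,0,2

step 1: discover 5; path=5; order=5
step 2: discover 3; path=5>3; order=5,3
step 3: discover 0; path=5>3>0; order=5,3,0
step 4: discover 2; path=5>3>0>2; order=5,3,0,2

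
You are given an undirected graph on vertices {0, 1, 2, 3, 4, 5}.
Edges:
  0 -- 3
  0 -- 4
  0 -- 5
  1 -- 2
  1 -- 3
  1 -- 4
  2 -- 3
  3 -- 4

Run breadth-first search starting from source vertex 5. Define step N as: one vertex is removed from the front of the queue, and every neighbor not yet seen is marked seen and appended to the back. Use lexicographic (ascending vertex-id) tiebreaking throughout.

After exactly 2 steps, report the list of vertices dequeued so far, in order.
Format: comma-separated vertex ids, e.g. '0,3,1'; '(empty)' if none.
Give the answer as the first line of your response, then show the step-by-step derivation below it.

5,0

step 1: dequeue 5; queue=[0]; order=5
step 2: dequeue 0; queue=[3,4]; order=5,0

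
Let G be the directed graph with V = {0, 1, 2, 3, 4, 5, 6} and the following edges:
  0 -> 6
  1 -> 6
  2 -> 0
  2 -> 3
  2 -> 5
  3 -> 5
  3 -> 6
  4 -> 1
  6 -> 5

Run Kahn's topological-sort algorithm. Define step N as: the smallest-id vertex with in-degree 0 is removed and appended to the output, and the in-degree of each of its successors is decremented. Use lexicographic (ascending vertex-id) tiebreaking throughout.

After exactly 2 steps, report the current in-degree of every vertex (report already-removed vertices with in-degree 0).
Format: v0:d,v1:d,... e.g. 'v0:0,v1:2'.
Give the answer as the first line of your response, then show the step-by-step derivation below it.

v0:0,v1:1,v2:0,v3:0,v4:0,v5:2,v6:2

step 1: output 2; order=[2]; indeg=(0,1,0,0,0,2,3)
step 2: output 0; order=[2,0]; indeg=(0,1,0,0,0,2,2)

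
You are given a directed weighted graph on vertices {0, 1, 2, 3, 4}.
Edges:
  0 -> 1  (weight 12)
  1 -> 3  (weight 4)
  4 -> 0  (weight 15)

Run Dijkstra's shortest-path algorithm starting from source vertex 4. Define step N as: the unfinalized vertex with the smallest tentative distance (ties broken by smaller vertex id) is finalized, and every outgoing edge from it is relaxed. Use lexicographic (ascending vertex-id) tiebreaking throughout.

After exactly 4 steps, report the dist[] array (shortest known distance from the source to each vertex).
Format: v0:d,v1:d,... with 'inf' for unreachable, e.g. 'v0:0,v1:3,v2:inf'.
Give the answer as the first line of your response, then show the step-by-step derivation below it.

v0:15,v1:27,v2:inf,v3:31,v4:0

step 1: dist = v0:15,v1:inf,v2:inf,v3:inf,v4:0
step 2: dist = v0:15,v1:27,v2:inf,v3:inf,v4:0
step 3: dist = v0:15,v1:27,v2:inf,v3:31,v4:0
step 4: dist = v0:15,v1:27,v2:inf,v3:31,v4:0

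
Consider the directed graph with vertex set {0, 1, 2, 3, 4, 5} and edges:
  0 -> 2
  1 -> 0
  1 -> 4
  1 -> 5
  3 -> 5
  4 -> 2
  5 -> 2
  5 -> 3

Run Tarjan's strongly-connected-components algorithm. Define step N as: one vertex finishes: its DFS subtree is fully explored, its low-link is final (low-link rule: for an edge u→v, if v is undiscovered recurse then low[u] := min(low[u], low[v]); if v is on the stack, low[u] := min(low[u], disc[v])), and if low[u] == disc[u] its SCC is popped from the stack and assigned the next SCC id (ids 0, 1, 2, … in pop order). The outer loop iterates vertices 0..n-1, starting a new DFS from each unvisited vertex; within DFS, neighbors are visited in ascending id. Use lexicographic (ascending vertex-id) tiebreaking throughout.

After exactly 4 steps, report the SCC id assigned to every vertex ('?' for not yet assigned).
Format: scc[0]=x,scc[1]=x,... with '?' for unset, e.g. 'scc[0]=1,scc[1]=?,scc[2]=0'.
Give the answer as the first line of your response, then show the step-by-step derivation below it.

scc[0]=1,scc[1]=?,scc[2]=0,scc[3]=?,scc[4]=2,scc[5]=?

step 1: low=(low[0]=0,low[1]=?,low[2]=1,low[3]=?,low[4]=?,low[5]=?); scc=(scc[0]=?,scc[1]=?,scc[2]=0,scc[3]=?,scc[4]=?,scc[5]=?)
step 2: low=(low[0]=0,low[1]=?,low[2]=1,low[3]=?,low[4]=?,low[5]=?); scc=(scc[0]=1,scc[1]=?,scc[2]=0,scc[3]=?,scc[4]=?,scc[5]=?)
step 3: low=(low[0]=0,low[1]=2,low[2]=1,low[3]=?,low[4]=3,low[5]=?); scc=(scc[0]=1,scc[1]=?,scc[2]=0,scc[3]=?,scc[4]=2,scc[5]=?)
step 4: low=(low[0]=0,low[1]=2,low[2]=1,low[3]=4,low[4]=3,low[5]=4); scc=(scc[0]=1,scc[1]=?,scc[2]=0,scc[3]=?,scc[4]=2,scc[5]=?)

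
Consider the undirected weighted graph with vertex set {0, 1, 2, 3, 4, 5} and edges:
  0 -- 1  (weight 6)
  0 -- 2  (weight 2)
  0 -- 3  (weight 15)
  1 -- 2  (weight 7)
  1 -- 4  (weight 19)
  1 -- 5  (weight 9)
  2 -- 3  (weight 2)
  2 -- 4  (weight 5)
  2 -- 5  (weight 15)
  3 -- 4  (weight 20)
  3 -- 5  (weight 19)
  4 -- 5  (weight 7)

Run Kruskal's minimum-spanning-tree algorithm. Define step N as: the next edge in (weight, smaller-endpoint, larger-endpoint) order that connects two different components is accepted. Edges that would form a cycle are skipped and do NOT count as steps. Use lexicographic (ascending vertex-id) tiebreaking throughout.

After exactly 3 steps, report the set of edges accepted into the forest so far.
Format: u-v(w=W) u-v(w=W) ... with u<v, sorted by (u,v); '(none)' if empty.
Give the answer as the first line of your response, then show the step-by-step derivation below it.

0-2(w=2) 2-3(w=2) 2-4(w=5)

step 1: add edge 0-2 (w=2); MST = {0-2(w=2)}
step 2: add edge 2-3 (w=2); MST = {0-2(w=2) 2-3(w=2)}
step 3: add edge 2-4 (w=5); MST = {0-2(w=2) 2-3(w=2) 2-4(w=5)}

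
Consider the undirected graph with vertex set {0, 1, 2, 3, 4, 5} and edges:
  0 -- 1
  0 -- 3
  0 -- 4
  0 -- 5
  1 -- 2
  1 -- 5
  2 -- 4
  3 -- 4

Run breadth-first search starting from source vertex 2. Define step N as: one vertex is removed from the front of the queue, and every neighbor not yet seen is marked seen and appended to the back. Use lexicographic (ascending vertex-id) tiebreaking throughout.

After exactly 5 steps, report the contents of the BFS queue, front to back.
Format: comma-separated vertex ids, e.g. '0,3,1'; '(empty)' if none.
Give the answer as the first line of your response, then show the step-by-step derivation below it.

3

step 1: dequeue 2; queue=[1,4]; order=2
step 2: dequeue 1; queue=[4,0,5]; order=2,1
step 3: dequeue 4; queue=[0,5,3]; order=2,1,4
step 4: dequeue 0; queue=[5,3]; order=2,1,4,0
step 5: dequeue 5; queue=[3]; order=2,1,4,0,5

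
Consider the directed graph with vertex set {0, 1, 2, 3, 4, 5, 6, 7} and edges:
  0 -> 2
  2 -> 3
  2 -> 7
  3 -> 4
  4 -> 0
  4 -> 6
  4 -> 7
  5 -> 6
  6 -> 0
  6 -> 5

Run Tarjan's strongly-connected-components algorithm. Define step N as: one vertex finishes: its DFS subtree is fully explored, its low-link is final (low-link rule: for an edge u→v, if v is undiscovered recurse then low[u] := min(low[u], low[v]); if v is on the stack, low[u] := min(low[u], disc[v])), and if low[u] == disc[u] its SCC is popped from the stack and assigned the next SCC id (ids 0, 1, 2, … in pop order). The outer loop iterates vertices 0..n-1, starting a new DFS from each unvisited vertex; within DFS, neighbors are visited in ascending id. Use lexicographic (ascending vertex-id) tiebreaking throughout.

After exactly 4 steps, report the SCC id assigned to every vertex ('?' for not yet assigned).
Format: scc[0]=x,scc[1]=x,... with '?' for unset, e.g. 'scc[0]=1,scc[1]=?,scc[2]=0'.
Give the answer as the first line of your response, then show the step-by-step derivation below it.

scc[0]=?,scc[1]=?,scc[2]=?,scc[3]=?,scc[4]=?,scc[5]=?,scc[6]=?,scc[7]=0

step 1: low=(low[0]=0,low[1]=?,low[2]=1,low[3]=2,low[4]=0,low[5]=4,low[6]=0,low[7]=?); scc=(scc[0]=?,scc[1]=?,scc[2]=?,scc[3]=?,scc[4]=?,scc[5]=?,scc[6]=?,scc[7]=?)
step 2: low=(low[0]=0,low[1]=?,low[2]=1,low[3]=2,low[4]=0,low[5]=4,low[6]=0,low[7]=?); scc=(scc[0]=?,scc[1]=?,scc[2]=?,scc[3]=?,scc[4]=?,scc[5]=?,scc[6]=?,scc[7]=?)
step 3: low=(low[0]=0,low[1]=?,low[2]=1,low[3]=2,low[4]=0,low[5]=4,low[6]=0,low[7]=6); scc=(scc[0]=?,scc[1]=?,scc[2]=?,scc[3]=?,scc[4]=?,scc[5]=?,scc[6]=?,scc[7]=0)
step 4: low=(low[0]=0,low[1]=?,low[2]=1,low[3]=2,low[4]=0,low[5]=4,low[6]=0,low[7]=6); scc=(scc[0]=?,scc[1]=?,scc[2]=?,scc[3]=?,scc[4]=?,scc[5]=?,scc[6]=?,scc[7]=0)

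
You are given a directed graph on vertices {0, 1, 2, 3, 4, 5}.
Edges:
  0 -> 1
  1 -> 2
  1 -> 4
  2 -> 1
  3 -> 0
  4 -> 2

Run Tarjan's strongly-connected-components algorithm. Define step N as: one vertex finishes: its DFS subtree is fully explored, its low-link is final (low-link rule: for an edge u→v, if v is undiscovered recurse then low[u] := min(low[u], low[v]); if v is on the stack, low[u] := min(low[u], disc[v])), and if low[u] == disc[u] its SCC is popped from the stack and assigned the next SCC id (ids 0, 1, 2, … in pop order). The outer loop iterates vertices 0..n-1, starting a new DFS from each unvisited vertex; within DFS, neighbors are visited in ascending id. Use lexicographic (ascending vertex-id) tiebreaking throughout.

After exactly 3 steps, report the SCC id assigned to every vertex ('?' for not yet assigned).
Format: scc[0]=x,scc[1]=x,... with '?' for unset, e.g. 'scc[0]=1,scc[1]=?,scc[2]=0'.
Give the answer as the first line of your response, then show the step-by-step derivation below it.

scc[0]=?,scc[1]=0,scc[2]=0,scc[3]=?,scc[4]=0,scc[5]=?

step 1: low=(low[0]=0,low[1]=1,low[2]=1,low[3]=?,low[4]=?,low[5]=?); scc=(scc[0]=?,scc[1]=?,scc[2]=?,scc[3]=?,scc[4]=?,scc[5]=?)
step 2: low=(low[0]=0,low[1]=1,low[2]=1,low[3]=?,low[4]=2,low[5]=?); scc=(scc[0]=?,scc[1]=?,scc[2]=?,scc[3]=?,scc[4]=?,scc[5]=?)
step 3: low=(low[0]=0,low[1]=1,low[2]=1,low[3]=?,low[4]=2,low[5]=?); scc=(scc[0]=?,scc[1]=0,scc[2]=0,scc[3]=?,scc[4]=0,scc[5]=?)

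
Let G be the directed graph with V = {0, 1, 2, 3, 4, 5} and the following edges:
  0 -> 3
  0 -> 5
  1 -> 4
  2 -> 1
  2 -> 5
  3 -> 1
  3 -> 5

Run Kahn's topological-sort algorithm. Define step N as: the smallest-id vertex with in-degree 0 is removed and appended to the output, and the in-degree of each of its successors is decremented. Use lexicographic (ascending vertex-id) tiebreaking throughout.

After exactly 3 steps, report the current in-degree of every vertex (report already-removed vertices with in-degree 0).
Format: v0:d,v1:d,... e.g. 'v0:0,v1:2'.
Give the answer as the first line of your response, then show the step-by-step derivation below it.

v0:0,v1:0,v2:0,v3:0,v4:1,v5:0

step 1: output 0; order=[0]; indeg=(0,2,0,0,1,2)
step 2: output 2; order=[0,2]; indeg=(0,1,0,0,1,1)
step 3: output 3; order=[0,2,3]; indeg=(0,0,0,0,1,0)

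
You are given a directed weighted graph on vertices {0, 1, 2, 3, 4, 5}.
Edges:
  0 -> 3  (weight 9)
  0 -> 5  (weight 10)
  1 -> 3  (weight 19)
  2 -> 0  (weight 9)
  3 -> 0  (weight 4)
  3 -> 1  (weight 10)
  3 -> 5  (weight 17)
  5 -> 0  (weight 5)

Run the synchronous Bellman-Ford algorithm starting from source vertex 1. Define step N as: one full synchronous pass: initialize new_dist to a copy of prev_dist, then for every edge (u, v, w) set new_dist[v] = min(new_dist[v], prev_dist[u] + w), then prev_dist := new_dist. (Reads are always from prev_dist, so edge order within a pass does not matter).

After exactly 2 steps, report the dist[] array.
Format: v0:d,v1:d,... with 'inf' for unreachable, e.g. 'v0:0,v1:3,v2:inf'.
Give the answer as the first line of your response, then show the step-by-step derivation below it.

v0:23,v1:0,v2:inf,v3:19,v4:inf,v5:36

step 1: dist = v0:inf,v1:0,v2:inf,v3:19,v4:inf,v5:inf
step 2: dist = v0:23,v1:0,v2:inf,v3:19,v4:inf,v5:36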